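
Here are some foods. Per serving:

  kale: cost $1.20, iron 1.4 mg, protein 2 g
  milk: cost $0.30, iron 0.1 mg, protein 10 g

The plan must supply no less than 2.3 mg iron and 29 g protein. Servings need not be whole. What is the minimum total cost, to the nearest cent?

For a min-cost LP with two ≥-constraints, a basic feasible solution has at most two positive variables.
kale only: max(2.3/1.4, 29/2) = 14.5 servings → $17.40.
milk only: max(2.3/0.1, 29/10) = 23 servings → $6.90.
kale + milk with both tight: 1.457 servings and 2.609 servings → $2.53.
So the least-cost plan costs $2.53.

$2.53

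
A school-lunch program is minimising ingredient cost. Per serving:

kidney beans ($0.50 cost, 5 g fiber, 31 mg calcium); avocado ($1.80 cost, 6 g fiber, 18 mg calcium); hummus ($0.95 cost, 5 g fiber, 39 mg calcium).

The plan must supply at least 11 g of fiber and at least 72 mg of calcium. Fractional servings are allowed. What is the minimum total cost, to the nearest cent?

Minimising a linear cost over {fiber ≥ 11, calcium ≥ 72, servings ≥ 0} — the optimum is at a vertex, using one or two foods.
kidney beans only: max(11/5, 72/31) = 2.323 servings → $1.16.
avocado only: max(11/6, 72/18) = 4 servings → $7.20.
hummus only: max(11/5, 72/39) = 2.2 servings → $2.09.
kidney beans + avocado: intersection lies outside the first quadrant.
kidney beans + hummus with both tight: 1.725 servings and 0.475 servings → $1.31.
avocado + hummus with both tight: 0.4792 servings and 1.625 servings → $2.41.
So the least-cost plan costs $1.16.

$1.16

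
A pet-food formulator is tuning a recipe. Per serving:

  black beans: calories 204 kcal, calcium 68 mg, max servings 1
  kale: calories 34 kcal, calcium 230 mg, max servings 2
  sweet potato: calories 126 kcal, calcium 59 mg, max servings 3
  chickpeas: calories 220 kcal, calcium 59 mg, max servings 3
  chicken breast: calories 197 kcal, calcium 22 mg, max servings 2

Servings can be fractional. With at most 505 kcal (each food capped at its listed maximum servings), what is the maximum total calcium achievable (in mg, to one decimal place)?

Calcium per kcal: kale 6.765, sweet potato 0.4683, black beans 0.3333, chickpeas 0.2682, chicken breast 0.1117.
Take 2 servings of kale: uses 68 kcal, +460.0 mg calcium (running total 460.0 mg).
Take 3 servings of sweet potato: uses 378 kcal, +177.0 mg calcium (running total 637.0 mg).
Take 0.2892 servings of black beans: uses 59 kcal, +19.7 mg calcium (running total 656.7 mg).
Greedy by best ratio exhausts the calories allowance optimally: 656.7 mg.

656.7 mg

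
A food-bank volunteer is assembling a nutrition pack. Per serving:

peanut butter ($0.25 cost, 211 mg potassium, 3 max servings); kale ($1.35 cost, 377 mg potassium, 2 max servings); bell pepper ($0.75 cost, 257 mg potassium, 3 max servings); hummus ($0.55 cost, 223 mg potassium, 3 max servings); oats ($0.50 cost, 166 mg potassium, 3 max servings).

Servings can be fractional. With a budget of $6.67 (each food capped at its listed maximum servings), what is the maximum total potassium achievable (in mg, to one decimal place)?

2716.2 mg

Potassium per dollar: peanut butter 844, hummus 405.5, bell pepper 342.7, oats 332, kale 279.3.
Take 3 servings of peanut butter: spends $0.75, +633.0 mg potassium (running total 633.0 mg).
Take 3 servings of hummus: spends $1.65, +669.0 mg potassium (running total 1302.0 mg).
Take 3 servings of bell pepper: spends $2.25, +771.0 mg potassium (running total 2073.0 mg).
Take 3 servings of oats: spends $1.50, +498.0 mg potassium (running total 2571.0 mg).
Take 0.3852 servings of kale: spends $0.52, +145.2 mg potassium (running total 2716.2 mg).
Greedy by best ratio exhausts the cost allowance optimally: 2716.2 mg.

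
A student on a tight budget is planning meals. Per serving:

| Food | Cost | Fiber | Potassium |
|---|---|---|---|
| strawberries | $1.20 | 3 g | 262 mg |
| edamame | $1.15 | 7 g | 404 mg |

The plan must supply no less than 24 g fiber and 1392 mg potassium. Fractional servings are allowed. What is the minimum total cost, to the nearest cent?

strawberries only: max(24/3, 1392/262) = 8 servings → $9.60.
edamame only: max(24/7, 1392/404) = 3.446 servings → $3.96.
strawberries + edamame with both tight: 0.07717 servings and 3.395 servings → $4.00.
So the least-cost plan costs $3.96.

$3.96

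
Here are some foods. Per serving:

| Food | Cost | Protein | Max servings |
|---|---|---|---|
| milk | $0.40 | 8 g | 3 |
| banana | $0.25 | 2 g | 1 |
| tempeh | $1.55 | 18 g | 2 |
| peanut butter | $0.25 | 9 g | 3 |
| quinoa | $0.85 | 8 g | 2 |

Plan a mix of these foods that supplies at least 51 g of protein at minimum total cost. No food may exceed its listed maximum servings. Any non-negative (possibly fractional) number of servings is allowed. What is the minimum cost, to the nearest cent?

Cost per g of protein: peanut butter $0.0278, milk $0.0500, tempeh $0.0861, quinoa $0.1062, banana $0.1250.
Take 3 servings of peanut butter: +27.0 g protein for $0.75 (total $0.75, still need 24.0 g).
Take 3 servings of milk: +24.0 g protein for $1.20 (total $1.95, still need 0.0 g).
Filling from the cheapest source first is optimal under one linear minimum: $1.95.

$1.95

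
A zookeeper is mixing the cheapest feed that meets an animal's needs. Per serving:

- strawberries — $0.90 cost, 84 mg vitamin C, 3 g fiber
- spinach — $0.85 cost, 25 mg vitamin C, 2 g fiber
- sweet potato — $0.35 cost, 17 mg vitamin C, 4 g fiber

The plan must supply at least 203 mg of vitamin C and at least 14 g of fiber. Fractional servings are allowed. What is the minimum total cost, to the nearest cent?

$2.51

strawberries only: max(203/84, 14/3) = 4.667 servings → $4.20.
spinach only: max(203/25, 14/2) = 8.12 servings → $6.90.
sweet potato only: max(203/17, 14/4) = 11.94 servings → $4.18.
strawberries + spinach with both tight: 0.6022 servings and 6.097 servings → $5.72.
strawberries + sweet potato with both tight: 2.014 servings and 1.989 servings → $2.51.
spinach + sweet potato with both targets exact would need a negative amount; discard.
So the least-cost plan costs $2.51.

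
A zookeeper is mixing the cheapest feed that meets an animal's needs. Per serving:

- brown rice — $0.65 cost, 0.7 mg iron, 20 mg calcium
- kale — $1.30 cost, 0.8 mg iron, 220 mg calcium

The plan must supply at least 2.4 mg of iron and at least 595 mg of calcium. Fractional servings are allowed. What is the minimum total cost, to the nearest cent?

$3.72

This is a tiny linear program; its minimum lies at a vertex of the feasible set. List the vertices and price them.
brown rice only: max(2.4/0.7, 595/20) = 29.75 servings → $19.34.
kale only: max(2.4/0.8, 595/220) = 3 servings → $3.90.
brown rice + kale with both tight: 0.3768 servings and 2.67 servings → $3.72.
The minimum over all feasible corners is $3.72.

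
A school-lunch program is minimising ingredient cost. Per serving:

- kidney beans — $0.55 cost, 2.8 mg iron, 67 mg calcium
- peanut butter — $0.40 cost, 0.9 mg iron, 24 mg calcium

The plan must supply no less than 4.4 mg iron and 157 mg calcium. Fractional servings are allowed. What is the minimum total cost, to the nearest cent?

Check every corner: each single food scaled to meet both minima, and each pair solved so both constraints bind.
kidney beans only: max(4.4/2.8, 157/67) = 2.343 servings → $1.29.
peanut butter only: max(4.4/0.9, 157/24) = 6.542 servings → $2.62.
kidney beans + peanut butter: the both-tight solution has a negative serving — not a feasible corner.
The minimum over all feasible corners is $1.29.

$1.29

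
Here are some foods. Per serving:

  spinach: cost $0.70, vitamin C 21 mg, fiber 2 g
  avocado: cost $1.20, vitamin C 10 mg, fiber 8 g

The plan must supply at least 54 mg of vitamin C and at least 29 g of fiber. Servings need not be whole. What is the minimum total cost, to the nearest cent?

$4.73

spinach only: max(54/21, 29/2) = 14.5 servings → $10.15.
avocado only: max(54/10, 29/8) = 5.4 servings → $6.48.
spinach + avocado with both tight: 0.9595 servings and 3.385 servings → $4.73.
So the least-cost plan costs $4.73.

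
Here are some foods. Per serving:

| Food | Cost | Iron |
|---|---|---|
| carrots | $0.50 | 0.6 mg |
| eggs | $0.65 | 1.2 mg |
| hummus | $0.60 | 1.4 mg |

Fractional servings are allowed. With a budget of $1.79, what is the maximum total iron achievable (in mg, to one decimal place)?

Iron per dollar: hummus 2.333, eggs 1.846, carrots 1.2.
With no serving limits, spend the whole cost allowance on hummus: $1.79 / $0.60 × 1.4 mg = 4.2 mg.

4.2 mg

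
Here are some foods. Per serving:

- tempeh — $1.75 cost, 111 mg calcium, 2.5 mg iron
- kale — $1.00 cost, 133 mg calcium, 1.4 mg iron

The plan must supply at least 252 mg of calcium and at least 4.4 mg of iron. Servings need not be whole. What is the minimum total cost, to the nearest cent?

$3.10

An LP optimum is at a vertex; with two nutrient constraints at most two foods are used. Check each candidate.
tempeh only: max(252/111, 4.4/2.5) = 2.27 servings → $3.97.
kale only: max(252/133, 4.4/1.4) = 3.143 servings → $3.14.
tempeh + kale with both tight: 1.312 servings and 0.7995 servings → $3.10.
So the least-cost plan costs $3.10.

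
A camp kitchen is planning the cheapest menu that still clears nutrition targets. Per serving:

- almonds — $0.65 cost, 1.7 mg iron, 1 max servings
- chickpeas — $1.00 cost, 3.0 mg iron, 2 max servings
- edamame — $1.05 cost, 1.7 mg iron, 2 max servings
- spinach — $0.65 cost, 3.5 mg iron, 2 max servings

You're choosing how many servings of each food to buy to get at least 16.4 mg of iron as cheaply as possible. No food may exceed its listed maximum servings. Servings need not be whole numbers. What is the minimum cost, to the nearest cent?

Cost per mg of iron: spinach $0.1857, chickpeas $0.3333, almonds $0.3824, edamame $0.6176.
Take 2 servings of spinach: +7.0 mg iron for $1.30 (total $1.30, still need 9.4 mg).
Take 2 servings of chickpeas: +6.0 mg iron for $2.00 (total $3.30, still need 3.4 mg).
Take 1 serving of almonds: +1.7 mg iron for $0.65 (total $3.95, still need 1.7 mg).
Take 1 serving of edamame: +1.7 mg iron for $1.05 (total $5.00, still need 0.0 mg).
Greedy by cheapest-per-mg is optimal for a single linear constraint, so the minimum cost is $5.00.

$5.00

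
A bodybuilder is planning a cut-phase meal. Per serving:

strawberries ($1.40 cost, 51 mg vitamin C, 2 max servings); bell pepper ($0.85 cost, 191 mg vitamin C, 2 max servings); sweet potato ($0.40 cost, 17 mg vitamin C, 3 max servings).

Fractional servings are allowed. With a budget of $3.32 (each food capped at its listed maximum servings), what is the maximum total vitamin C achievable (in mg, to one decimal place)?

Vitamin C per dollar: bell pepper 224.7, sweet potato 42.5, strawberries 36.43.
Take 2 servings of bell pepper: spends $1.70, +382.0 mg vitamin C (running total 382.0 mg).
Take 3 servings of sweet potato: spends $1.20, +51.0 mg vitamin C (running total 433.0 mg).
Take 0.3 servings of strawberries: spends $0.42, +15.3 mg vitamin C (running total 448.3 mg).
Greedy by best ratio exhausts the cost allowance optimally: 448.3 mg.

448.3 mg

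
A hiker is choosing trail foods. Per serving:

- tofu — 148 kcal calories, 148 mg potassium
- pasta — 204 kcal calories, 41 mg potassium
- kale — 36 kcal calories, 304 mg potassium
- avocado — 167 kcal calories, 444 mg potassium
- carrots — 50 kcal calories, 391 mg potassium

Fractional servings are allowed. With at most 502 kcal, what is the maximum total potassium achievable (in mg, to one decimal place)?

4239.1 mg

Potassium per kcal: kale 8.444, carrots 7.82, avocado 2.659, tofu 1, pasta 0.201.
With no serving limits, spend the whole calories allowance on kale: 502 kcal / 36 kcal × 304 mg = 4239.1 mg.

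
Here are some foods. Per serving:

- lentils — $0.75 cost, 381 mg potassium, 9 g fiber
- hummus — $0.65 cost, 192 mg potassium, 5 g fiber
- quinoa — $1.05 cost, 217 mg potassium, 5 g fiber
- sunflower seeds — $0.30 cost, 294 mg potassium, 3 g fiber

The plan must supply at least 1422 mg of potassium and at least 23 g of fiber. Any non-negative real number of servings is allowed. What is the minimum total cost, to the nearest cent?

The cheapest plan sits at a corner of the feasible region — with two constraints it uses at most two foods.
lentils only: max(1422/381, 23/9) = 3.732 servings → $2.80.
hummus only: max(1422/192, 23/5) = 7.406 servings → $4.81.
quinoa only: max(1422/217, 23/5) = 6.553 servings → $6.88.
sunflower seeds only: max(1422/294, 23/3) = 7.667 servings → $2.30.
lentils + hummus: intersection lies outside the first quadrant.
lentils + quinoa: intersection lies outside the first quadrant.
lentils + sunflower seeds with both tight: 1.661 servings and 2.685 servings → $2.05.
hummus + quinoa with both targets exact would need a negative amount; discard.
hummus + sunflower seeds with both tight: 2.792 servings and 3.013 servings → $2.72.
quinoa + sunflower seeds with both tight: 3.048 servings and 2.587 servings → $3.98.
Cheapest feasible corner: $2.05.

$2.05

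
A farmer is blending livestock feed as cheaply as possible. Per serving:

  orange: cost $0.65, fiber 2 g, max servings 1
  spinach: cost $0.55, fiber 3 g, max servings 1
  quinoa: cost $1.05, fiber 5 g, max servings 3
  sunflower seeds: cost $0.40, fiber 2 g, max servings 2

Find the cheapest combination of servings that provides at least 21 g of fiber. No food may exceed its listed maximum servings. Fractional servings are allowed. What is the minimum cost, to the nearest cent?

$4.29

Cost per g of fiber: spinach $0.1833, sunflower seeds $0.2000, quinoa $0.2100, orange $0.3250.
Take 1 serving of spinach: +3.0 g fiber for $0.55 (total $0.55, still need 18.0 g).
Take 2 servings of sunflower seeds: +4.0 g fiber for $0.80 (total $1.35, still need 14.0 g).
Take 2.8 servings of quinoa: +14.0 g fiber for $2.94 (total $4.29, still need 0.0 g).
Filling from the cheapest source first is optimal under one linear minimum: $4.29.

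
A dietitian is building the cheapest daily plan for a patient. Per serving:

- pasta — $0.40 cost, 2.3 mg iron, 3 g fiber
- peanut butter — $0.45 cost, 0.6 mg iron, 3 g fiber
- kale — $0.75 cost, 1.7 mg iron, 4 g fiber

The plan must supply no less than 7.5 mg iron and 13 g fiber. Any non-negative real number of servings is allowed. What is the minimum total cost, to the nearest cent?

$1.73

A basic optimal solution has at most two foods positive. Try each food alone and each pair with both targets met exactly.
pasta only: max(7.5/2.3, 13/3) = 4.333 servings → $1.73.
peanut butter only: max(7.5/0.6, 13/3) = 12.5 servings → $5.62.
kale only: max(7.5/1.7, 13/4) = 4.412 servings → $3.31.
pasta + peanut butter with both tight: 2.882 servings and 1.451 servings → $1.81.
pasta + kale with both tight: 1.927 servings and 1.805 servings → $2.12.
peanut butter + kale: the both-tight solution has a negative serving — not a feasible corner.
Cheapest feasible corner: $1.73.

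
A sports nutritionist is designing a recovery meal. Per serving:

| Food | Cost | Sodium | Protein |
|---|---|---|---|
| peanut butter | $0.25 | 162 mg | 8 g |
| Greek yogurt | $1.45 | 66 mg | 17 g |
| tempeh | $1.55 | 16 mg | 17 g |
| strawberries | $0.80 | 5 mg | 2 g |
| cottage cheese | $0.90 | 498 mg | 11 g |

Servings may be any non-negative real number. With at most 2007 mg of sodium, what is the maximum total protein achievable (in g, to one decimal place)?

Protein per mg sodium: tempeh 1.062, strawberries 0.4, Greek yogurt 0.2576, peanut butter 0.04938, cottage cheese 0.02209.
With no serving limits, spend the whole sodium allowance on tempeh: 2007 mg / 16 mg × 17 g = 2132.4 g.

2132.4 g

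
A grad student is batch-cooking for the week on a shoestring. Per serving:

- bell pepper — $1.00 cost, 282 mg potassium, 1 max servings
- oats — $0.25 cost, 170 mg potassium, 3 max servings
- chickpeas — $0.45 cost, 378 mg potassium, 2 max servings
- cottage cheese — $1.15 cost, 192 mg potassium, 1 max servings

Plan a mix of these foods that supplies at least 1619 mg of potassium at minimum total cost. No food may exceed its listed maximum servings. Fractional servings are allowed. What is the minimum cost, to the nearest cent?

Cost per mg of potassium: chickpeas $0.0012, oats $0.0015, bell pepper $0.0035, cottage cheese $0.0060.
Take 2 servings of chickpeas: +756.0 mg potassium for $0.90 (total $0.90, still need 863.0 mg).
Take 3 servings of oats: +510.0 mg potassium for $0.75 (total $1.65, still need 353.0 mg).
Take 1 serving of bell pepper: +282.0 mg potassium for $1.00 (total $2.65, still need 71.0 mg).
Take 0.3698 servings of cottage cheese: +71.0 mg potassium for $0.43 (total $3.08, still need 0.0 mg).
Greedy by cheapest-per-mg is optimal for a single linear constraint, so the minimum cost is $3.08.

$3.08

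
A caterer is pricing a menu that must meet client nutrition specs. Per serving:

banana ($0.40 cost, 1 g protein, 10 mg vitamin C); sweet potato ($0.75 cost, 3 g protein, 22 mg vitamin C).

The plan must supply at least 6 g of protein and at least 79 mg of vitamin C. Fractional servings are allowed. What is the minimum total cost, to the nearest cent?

$2.69

With two linear requirements the optimum uses one or two foods; enumerate the corners.
banana only: max(6/1, 79/10) = 7.9 servings → $3.16.
sweet potato only: max(6/3, 79/22) = 3.591 servings → $2.69.
banana + sweet potato with both targets exact would need a negative amount; discard.
The minimum over all feasible corners is $2.69.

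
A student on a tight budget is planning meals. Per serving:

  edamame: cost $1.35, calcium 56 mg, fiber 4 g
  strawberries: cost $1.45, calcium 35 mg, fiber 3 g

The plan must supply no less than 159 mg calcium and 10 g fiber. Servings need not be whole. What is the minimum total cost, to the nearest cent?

With two linear requirements the optimum uses one or two foods; enumerate the corners.
edamame only: max(159/56, 10/4) = 2.839 servings → $3.83.
strawberries only: max(159/35, 10/3) = 4.543 servings → $6.59.
edamame + strawberries with both targets exact would need a negative amount; discard.
The minimum over all feasible corners is $3.83.

$3.83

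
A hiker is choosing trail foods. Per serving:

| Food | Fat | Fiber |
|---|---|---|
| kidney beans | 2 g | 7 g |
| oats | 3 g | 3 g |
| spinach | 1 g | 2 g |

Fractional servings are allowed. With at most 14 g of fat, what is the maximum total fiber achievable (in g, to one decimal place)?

49.0 g

Fiber per g fat: kidney beans 3.5, spinach 2, oats 1.
With no serving limits, spend the whole fat allowance on kidney beans: 14 g / 2 g × 7 g = 49.0 g.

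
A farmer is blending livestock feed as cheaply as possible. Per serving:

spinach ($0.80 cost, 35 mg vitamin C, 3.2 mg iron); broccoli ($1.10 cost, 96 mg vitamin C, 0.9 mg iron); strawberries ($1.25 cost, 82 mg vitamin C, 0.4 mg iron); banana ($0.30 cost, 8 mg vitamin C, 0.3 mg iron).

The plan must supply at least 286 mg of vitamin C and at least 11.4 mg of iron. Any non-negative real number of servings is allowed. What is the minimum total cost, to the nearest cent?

With two linear requirements the optimum uses one or two foods; enumerate the corners.
spinach only: max(286/35, 11.4/3.2) = 8.171 servings → $6.54.
broccoli only: max(286/96, 11.4/0.9) = 12.67 servings → $13.93.
strawberries only: max(286/82, 11.4/0.4) = 28.5 servings → $35.62.
banana only: max(286/8, 11.4/0.3) = 38 servings → $11.40.
spinach + broccoli with both tight: 3.036 servings and 1.872 servings → $4.49.
spinach + strawberries with both tight: 3.303 servings and 2.078 servings → $5.24.
spinach + banana with both tight: 0.3576 servings and 34.19 servings → $10.54.
broccoli + strawberries with both targets exact would need a negative amount; discard.
broccoli + banana with both targets exact would need a negative amount; discard.
strawberries + banana with both targets exact would need a negative amount; discard.
So the least-cost plan costs $4.49.

$4.49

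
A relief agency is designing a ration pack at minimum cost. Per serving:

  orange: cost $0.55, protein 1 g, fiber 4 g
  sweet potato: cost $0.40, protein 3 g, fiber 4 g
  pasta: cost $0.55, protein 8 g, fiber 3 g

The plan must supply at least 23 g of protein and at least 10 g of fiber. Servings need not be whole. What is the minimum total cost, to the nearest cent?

$1.67

For a min-cost LP with two ≥-constraints, a basic feasible solution has at most two positive variables.
orange only: max(23/1, 10/4) = 23 servings → $12.65.
sweet potato only: max(23/3, 10/4) = 7.667 servings → $3.07.
pasta only: max(23/8, 10/3) = 3.333 servings → $1.83.
orange + sweet potato: intersection lies outside the first quadrant.
orange + pasta with both tight: 0.3793 servings and 2.828 servings → $1.76.
sweet potato + pasta with both tight: 0.4783 servings and 2.696 servings → $1.67.
So the least-cost plan costs $1.67.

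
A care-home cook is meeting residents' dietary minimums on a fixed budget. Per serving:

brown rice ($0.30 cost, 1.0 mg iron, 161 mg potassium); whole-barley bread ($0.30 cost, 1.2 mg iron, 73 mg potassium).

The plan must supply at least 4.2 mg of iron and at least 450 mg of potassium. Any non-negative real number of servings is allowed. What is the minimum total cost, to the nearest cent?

brown rice only: max(4.2/1.0, 450/161) = 4.2 servings → $1.26.
whole-barley bread only: max(4.2/1.2, 450/73) = 6.164 servings → $1.85.
brown rice + whole-barley bread with both tight: 1.942 servings and 1.882 servings → $1.15.
The minimum over all feasible corners is $1.15.

$1.15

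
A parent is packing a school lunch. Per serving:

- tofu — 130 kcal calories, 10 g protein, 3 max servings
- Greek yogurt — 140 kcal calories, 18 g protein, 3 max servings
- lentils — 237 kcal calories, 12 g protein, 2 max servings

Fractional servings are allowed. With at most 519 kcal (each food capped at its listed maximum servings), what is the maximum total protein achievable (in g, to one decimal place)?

Protein per kcal: Greek yogurt 0.1286, tofu 0.07692, lentils 0.05063.
Take 3 servings of Greek yogurt: uses 420 kcal, +54.0 g protein (running total 54.0 g).
Take 0.7615 servings of tofu: uses 99 kcal, +7.6 g protein (running total 61.6 g).
Greedy by best ratio exhausts the calories allowance optimally: 61.6 g.

61.6 g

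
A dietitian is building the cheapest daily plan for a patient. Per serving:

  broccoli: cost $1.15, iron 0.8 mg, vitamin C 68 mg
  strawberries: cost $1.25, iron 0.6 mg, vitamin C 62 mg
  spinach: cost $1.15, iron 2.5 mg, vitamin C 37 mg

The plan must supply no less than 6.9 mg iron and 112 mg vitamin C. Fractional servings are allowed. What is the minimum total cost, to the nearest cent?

$3.31

The cheapest plan sits at a corner of the feasible region — with two constraints it uses at most two foods.
broccoli only: max(6.9/0.8, 112/68) = 8.625 servings → $9.92.
strawberries only: max(6.9/0.6, 112/62) = 11.5 servings → $14.38.
spinach only: max(6.9/2.5, 112/37) = 3.027 servings → $3.48.
broccoli + strawberries with both targets exact would need a negative amount; discard.
broccoli + spinach with both tight: 0.1759 servings and 2.704 servings → $3.31.
strawberries + spinach with both tight: 0.186 servings and 2.715 servings → $3.36.
Cheapest feasible corner: $3.31.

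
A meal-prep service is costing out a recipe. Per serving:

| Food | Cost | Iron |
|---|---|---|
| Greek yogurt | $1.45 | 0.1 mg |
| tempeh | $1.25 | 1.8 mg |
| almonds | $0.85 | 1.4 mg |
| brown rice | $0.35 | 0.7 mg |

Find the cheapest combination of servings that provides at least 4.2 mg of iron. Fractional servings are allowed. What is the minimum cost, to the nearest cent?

Cost per mg of iron: brown rice $0.5000, almonds $0.6071, tempeh $0.6944, Greek yogurt $14.5000.
With no serving limits, use only brown rice: 4.2 mg / 0.7 mg = 6 servings × $0.35 = $2.10.

$2.10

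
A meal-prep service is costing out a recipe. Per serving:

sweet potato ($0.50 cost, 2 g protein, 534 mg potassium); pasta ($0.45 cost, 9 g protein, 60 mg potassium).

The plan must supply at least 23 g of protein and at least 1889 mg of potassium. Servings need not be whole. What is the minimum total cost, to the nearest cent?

$2.48

For a min-cost LP with two ≥-constraints, a basic feasible solution has at most two positive variables.
sweet potato only: max(23/2, 1889/534) = 11.5 servings → $5.75.
pasta only: max(23/9, 1889/60) = 31.48 servings → $14.17.
sweet potato + pasta with both tight: 3.334 servings and 1.815 servings → $2.48.
Cheapest feasible corner: $2.48.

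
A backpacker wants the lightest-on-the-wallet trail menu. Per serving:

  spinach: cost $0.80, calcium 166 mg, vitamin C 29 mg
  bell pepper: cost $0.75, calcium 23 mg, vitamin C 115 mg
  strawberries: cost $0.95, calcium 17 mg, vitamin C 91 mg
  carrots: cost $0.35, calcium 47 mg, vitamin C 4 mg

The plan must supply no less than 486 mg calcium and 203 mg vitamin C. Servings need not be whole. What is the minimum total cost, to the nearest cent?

$3.02

Minimising a linear cost over {calcium ≥ 486, vitamin C ≥ 203, servings ≥ 0} — the optimum is at a vertex, using one or two foods.
spinach only: max(486/166, 203/29) = 7 servings → $5.60.
bell pepper only: max(486/23, 203/115) = 21.13 servings → $15.85.
strawberries only: max(486/17, 203/91) = 28.59 servings → $27.16.
carrots only: max(486/47, 203/4) = 50.75 servings → $17.76.
spinach + bell pepper with both tight: 2.78 servings and 1.064 servings → $3.02.
spinach + strawberries with both tight: 2.79 servings and 1.342 servings → $3.51.
spinach + carrots: intersection lies outside the first quadrant.
bell pepper + strawberries: intersection lies outside the first quadrant.
bell pepper + carrots with both tight: 1.43 servings and 9.641 servings → $4.45.
strawberries + carrots with both tight: 1.805 servings and 9.688 servings → $5.11.
So the least-cost plan costs $3.02.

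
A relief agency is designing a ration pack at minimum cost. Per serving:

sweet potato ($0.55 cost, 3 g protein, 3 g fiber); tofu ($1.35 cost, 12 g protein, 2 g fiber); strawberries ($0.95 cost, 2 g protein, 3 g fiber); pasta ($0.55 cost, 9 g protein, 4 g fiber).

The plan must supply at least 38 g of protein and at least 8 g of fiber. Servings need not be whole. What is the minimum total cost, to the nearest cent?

$2.32

This is a tiny linear program; its minimum lies at a vertex of the feasible set. List the vertices and price them.
sweet potato only: max(38/3, 8/3) = 12.67 servings → $6.97.
tofu only: max(38/12, 8/2) = 4 servings → $5.40.
strawberries only: max(38/2, 8/3) = 19 servings → $18.05.
pasta only: max(38/9, 8/4) = 4.222 servings → $2.32.
sweet potato + tofu with both tight: 0.6667 servings and 3 servings → $4.42.
sweet potato + strawberries: intersection lies outside the first quadrant.
sweet potato + pasta with both targets exact would need a negative amount; discard.
tofu + strawberries with both tight: 3.062 servings and 0.625 servings → $4.73.
tofu + pasta with both tight: 2.667 servings and 0.6667 servings → $3.97.
strawberries + pasta: the both-tight solution has a negative serving — not a feasible corner.
Cheapest feasible corner: $2.32.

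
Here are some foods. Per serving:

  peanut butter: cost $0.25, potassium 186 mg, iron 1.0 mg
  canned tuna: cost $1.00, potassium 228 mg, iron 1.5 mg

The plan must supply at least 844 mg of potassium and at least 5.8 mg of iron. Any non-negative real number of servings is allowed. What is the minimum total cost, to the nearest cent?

peanut butter only: max(844/186, 5.8/1.0) = 5.8 servings → $1.45.
canned tuna only: max(844/228, 5.8/1.5) = 3.867 servings → $3.87.
peanut butter + canned tuna with both targets exact would need a negative amount; discard.
The minimum over all feasible corners is $1.45.

$1.45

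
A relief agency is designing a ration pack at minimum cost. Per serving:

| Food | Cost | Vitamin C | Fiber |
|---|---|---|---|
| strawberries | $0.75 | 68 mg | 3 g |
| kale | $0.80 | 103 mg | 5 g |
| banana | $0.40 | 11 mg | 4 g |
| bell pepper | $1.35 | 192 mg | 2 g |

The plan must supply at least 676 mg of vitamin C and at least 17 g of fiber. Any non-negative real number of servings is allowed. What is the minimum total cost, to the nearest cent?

Check every corner: each single food scaled to meet both minima, and each pair solved so both constraints bind.
strawberries only: max(676/68, 17/3) = 9.941 servings → $7.46.
kale only: max(676/103, 17/5) = 6.563 servings → $5.25.
banana only: max(676/11, 17/4) = 61.45 servings → $24.58.
bell pepper only: max(676/192, 17/2) = 8.5 servings → $11.47.
strawberries + kale: intersection lies outside the first quadrant.
strawberries + banana: intersection lies outside the first quadrant.
strawberries + bell pepper with both tight: 4.345 servings and 1.982 servings → $5.93.
kale + banana with both targets exact would need a negative amount; discard.
kale + bell pepper with both tight: 2.536 servings and 2.16 servings → $4.95.
banana + bell pepper with both tight: 2.563 servings and 3.374 servings → $5.58.
The minimum over all feasible corners is $4.95.

$4.95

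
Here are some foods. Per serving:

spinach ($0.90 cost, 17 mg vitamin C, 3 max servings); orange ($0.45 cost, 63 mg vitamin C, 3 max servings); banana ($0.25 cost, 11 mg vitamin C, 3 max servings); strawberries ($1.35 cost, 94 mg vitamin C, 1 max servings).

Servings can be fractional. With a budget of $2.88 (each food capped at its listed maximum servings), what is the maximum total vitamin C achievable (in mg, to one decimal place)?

Vitamin C per dollar: orange 140, strawberries 69.63, banana 44, spinach 18.89.
Take 3 servings of orange: spends $1.35, +189.0 mg vitamin C (running total 189.0 mg).
Take 1 serving of strawberries: spends $1.35, +94.0 mg vitamin C (running total 283.0 mg).
Take 0.72 servings of banana: spends $0.18, +7.9 mg vitamin C (running total 290.9 mg).
Greedy by best ratio exhausts the cost allowance optimally: 290.9 mg.

290.9 mg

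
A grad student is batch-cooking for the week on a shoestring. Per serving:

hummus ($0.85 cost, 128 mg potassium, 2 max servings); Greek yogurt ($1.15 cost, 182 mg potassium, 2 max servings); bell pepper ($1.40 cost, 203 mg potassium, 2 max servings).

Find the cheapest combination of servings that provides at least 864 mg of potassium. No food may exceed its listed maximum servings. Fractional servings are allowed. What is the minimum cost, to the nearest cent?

$5.68

Cost per mg of potassium: Greek yogurt $0.0063, hummus $0.0066, bell pepper $0.0069.
Take 2 servings of Greek yogurt: +364.0 mg potassium for $2.30 (total $2.30, still need 500.0 mg).
Take 2 servings of hummus: +256.0 mg potassium for $1.70 (total $4.00, still need 244.0 mg).
Take 1.202 servings of bell pepper: +244.0 mg potassium for $1.68 (total $5.68, still need 0.0 mg).
Filling from the cheapest source first is optimal under one linear minimum: $5.68.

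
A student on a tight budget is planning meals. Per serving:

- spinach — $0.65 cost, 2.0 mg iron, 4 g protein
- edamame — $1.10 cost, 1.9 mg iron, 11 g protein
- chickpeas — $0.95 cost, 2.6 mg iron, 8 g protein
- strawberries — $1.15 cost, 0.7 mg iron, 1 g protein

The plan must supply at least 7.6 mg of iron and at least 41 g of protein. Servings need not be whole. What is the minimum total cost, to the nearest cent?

Minimising a linear cost over {iron ≥ 7.6, protein ≥ 41, servings ≥ 0} — the optimum is at a vertex, using one or two foods.
spinach only: max(7.6/2.0, 41/4) = 10.25 servings → $6.66.
edamame only: max(7.6/1.9, 41/11) = 4 servings → $4.40.
chickpeas only: max(7.6/2.6, 41/8) = 5.125 servings → $4.87.
strawberries only: max(7.6/0.7, 41/1) = 41 servings → $47.15.
spinach + edamame with both tight: 0.3958 servings and 3.583 servings → $4.20.
spinach + chickpeas: the both-tight solution has a negative serving — not a feasible corner.
spinach + strawberries with both targets exact would need a negative amount; discard.
edamame + chickpeas with both tight: 3.418 servings and 0.4254 servings → $4.16.
edamame + strawberries with both tight: 3.638 servings and 0.9828 servings → $5.13.
chickpeas + strawberries: intersection lies outside the first quadrant.
So the least-cost plan costs $4.16.

$4.16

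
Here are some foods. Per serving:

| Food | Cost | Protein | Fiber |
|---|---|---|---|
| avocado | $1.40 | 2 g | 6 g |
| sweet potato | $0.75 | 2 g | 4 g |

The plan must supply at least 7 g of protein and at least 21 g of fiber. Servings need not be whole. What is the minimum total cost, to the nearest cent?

$3.94

With two linear requirements the optimum uses one or two foods; enumerate the corners.
avocado only: max(7/2, 21/6) = 3.5 servings → $4.90.
sweet potato only: max(7/2, 21/4) = 5.25 servings → $3.94.
avocado + sweet potato with both tight: 3.5 servings and 0 servings → $4.90.
Cheapest feasible corner: $3.94.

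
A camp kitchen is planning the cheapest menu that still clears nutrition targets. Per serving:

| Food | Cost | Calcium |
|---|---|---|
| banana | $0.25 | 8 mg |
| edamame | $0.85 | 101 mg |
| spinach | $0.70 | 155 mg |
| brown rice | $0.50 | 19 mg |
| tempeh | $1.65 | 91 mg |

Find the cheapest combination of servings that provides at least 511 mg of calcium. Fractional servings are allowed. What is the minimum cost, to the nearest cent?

$2.31

Cost per mg of calcium: spinach $0.0045, edamame $0.0084, tempeh $0.0181, brown rice $0.0263, banana $0.0312.
With no serving limits, use only spinach: 511 mg / 155 mg = 3.297 servings × $0.70 = $2.31.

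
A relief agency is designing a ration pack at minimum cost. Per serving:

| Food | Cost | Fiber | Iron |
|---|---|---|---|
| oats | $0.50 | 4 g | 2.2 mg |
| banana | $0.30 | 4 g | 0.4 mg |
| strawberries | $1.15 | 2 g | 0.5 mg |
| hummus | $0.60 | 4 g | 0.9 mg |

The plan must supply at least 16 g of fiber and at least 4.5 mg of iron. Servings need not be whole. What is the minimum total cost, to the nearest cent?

Check every corner: each single food scaled to meet both minima, and each pair solved so both constraints bind.
oats only: max(16/4, 4.5/2.2) = 4 servings → $2.00.
banana only: max(16/4, 4.5/0.4) = 11.25 servings → $3.38.
strawberries only: max(16/2, 4.5/0.5) = 9 servings → $10.35.
hummus only: max(16/4, 4.5/0.9) = 5 servings → $3.00.
oats + banana with both tight: 1.611 servings and 2.389 servings → $1.52.
oats + strawberries with both tight: 0.4167 servings and 7.167 servings → $8.45.
oats + hummus with both tight: 0.6923 servings and 3.308 servings → $2.33.
banana + strawberries with both targets exact would need a negative amount; discard.
banana + hummus with both targets exact would need a negative amount; discard.
strawberries + hummus with both targets exact would need a negative amount; discard.
So the least-cost plan costs $1.52.

$1.52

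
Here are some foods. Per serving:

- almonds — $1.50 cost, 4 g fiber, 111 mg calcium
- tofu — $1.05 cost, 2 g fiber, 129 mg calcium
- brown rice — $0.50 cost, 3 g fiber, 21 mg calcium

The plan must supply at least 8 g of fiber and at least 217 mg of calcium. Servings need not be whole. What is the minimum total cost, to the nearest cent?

The cheapest plan sits at a corner of the feasible region — with two constraints it uses at most two foods.
almonds only: max(8/4, 217/111) = 2 servings → $3.00.
tofu only: max(8/2, 217/129) = 4 servings → $4.20.
brown rice only: max(8/3, 217/21) = 10.33 servings → $5.17.
almonds + tofu: intersection lies outside the first quadrant.
almonds + brown rice with both tight: 1.94 servings and 0.08032 servings → $2.95.
tofu + brown rice with both tight: 1.4 servings and 1.733 servings → $2.34.
Cheapest feasible corner: $2.34.

$2.34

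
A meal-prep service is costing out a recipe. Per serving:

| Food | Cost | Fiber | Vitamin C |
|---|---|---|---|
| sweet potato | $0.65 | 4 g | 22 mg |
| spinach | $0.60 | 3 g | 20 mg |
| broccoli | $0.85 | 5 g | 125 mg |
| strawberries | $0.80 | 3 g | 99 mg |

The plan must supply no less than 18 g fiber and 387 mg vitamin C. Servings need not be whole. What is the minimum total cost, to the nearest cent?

Check every corner: each single food scaled to meet both minima, and each pair solved so both constraints bind.
sweet potato only: max(18/4, 387/22) = 17.59 servings → $11.43.
spinach only: max(18/3, 387/20) = 19.35 servings → $11.61.
broccoli only: max(18/5, 387/125) = 3.6 servings → $3.06.
strawberries only: max(18/3, 387/99) = 6 servings → $4.80.
sweet potato + spinach with both targets exact would need a negative amount; discard.
sweet potato + broccoli with both tight: 0.8077 servings and 2.954 servings → $3.04.
sweet potato + strawberries with both tight: 1.882 servings and 3.491 servings → $4.02.
spinach + broccoli with both tight: 1.145 servings and 2.913 servings → $3.16.
spinach + strawberries with both tight: 2.62 servings and 3.38 servings → $4.28.
broccoli + strawberries: intersection lies outside the first quadrant.
So the least-cost plan costs $3.04.

$3.04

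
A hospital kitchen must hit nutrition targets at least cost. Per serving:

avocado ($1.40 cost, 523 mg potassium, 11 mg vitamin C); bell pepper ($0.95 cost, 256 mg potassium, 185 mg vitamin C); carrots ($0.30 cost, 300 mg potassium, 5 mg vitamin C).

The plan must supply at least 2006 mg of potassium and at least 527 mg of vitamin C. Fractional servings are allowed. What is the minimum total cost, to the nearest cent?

The cheapest plan sits at a corner of the feasible region — with two constraints it uses at most two foods.
avocado only: max(2006/523, 527/11) = 47.91 servings → $67.07.
bell pepper only: max(2006/256, 527/185) = 7.836 servings → $7.44.
carrots only: max(2006/300, 527/5) = 105.4 servings → $31.62.
avocado + bell pepper with both tight: 2.514 servings and 2.699 servings → $6.08.
avocado + carrots with both targets exact would need a negative amount; discard.
bell pepper + carrots with both tight: 2.731 servings and 4.356 servings → $3.90.
The minimum over all feasible corners is $3.90.

$3.90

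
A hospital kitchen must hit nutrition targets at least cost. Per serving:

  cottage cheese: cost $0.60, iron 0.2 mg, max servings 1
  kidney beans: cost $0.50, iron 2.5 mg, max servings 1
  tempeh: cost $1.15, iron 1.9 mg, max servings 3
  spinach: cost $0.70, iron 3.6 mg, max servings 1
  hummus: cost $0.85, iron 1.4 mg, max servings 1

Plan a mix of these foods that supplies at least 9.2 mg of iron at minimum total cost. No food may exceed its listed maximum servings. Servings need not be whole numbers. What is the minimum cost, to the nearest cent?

Cost per mg of iron: spinach $0.1944, kidney beans $0.2000, tempeh $0.6053, hummus $0.6071, cottage cheese $3.0000.
Take 1 serving of spinach: +3.6 mg iron for $0.70 (total $0.70, still need 5.6 mg).
Take 1 serving of kidney beans: +2.5 mg iron for $0.50 (total $1.20, still need 3.1 mg).
Take 1.632 servings of tempeh: +3.1 mg iron for $1.88 (total $3.08, still need 0.0 mg).
Greedy by cheapest-per-mg is optimal for a single linear constraint, so the minimum cost is $3.08.

$3.08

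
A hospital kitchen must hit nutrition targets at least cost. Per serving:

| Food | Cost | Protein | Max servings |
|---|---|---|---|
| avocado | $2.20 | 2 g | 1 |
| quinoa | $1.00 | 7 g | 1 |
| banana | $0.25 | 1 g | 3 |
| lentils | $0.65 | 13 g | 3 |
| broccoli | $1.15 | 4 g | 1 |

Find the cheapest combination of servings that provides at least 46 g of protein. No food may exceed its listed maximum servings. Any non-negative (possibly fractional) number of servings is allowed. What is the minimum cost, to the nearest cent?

Cost per g of protein: lentils $0.0500, quinoa $0.1429, banana $0.2500, broccoli $0.2875, avocado $1.1000.
Take 3 servings of lentils: +39.0 g protein for $1.95 (total $1.95, still need 7.0 g).
Take 1 serving of quinoa: +7.0 g protein for $1.00 (total $2.95, still need 0.0 g).
Filling from the cheapest source first is optimal under one linear minimum: $2.95.

$2.95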